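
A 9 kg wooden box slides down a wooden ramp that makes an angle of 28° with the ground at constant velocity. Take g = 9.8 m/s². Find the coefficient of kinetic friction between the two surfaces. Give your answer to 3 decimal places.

0.532

At constant velocity the net force along the incline is zero: mg sin 28° = μ mg cos 28°.
So μ = tan 28° = 0.4695 / 0.8829 = 0.5318.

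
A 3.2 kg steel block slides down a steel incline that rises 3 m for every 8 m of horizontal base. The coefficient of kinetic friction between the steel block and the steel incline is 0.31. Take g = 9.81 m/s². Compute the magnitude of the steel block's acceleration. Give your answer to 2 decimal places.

0.60 m/s²

Resolving the weight along the incline: the component pulling the steel block down the slope is mg sin 20.56° = 3.2 × 9.81 × 0.3511 = 11.022 N, and the normal force is N = mg cos 20.56° = 3.2 × 9.81 × 0.9363 = 29.392 N.
Kinetic friction acts up the slope with magnitude f = μN = 0.31 × 29.392 = 9.112 N.
Net force along the incline is 11.022 − 9.112 = 1.910 N, so a = 1.910 / 3.2 = 0.5969 m/s².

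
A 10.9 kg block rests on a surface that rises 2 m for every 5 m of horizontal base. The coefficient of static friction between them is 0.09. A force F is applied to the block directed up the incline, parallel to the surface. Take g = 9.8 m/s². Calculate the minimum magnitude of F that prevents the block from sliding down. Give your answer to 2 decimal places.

30.75 N

The normal force is N = mg cos 21.80° = 99.180 N. With F at its minimum the block is on the verge of sliding down, so static friction is at its maximum μ_s N = 0.09 × 99.180 = 8.926 N and acts up the slope.
Equilibrium along the incline: F + μ_s N = mg sin 21.80°, so F = 39.672 − 8.926 = 30.746 N.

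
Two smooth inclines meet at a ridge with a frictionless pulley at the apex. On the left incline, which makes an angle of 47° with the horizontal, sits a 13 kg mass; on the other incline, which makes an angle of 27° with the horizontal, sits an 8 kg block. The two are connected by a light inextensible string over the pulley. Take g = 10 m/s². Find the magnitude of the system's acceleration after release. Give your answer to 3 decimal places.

2.798 m/s²

Resolve each weight along its own incline: the 13 kg mass has component 13 × 10 × sin 47° = 95.076 N down its slope, and the 8 kg mass has 8 × 10 × sin 27° = 36.319 N down its slope.
The 13 kg side's 95.076 N exceeds the other side's 36.319 N, so that mass slides down and the 8 kg mass slides up. Taking that direction as positive, Newton's second law for the whole system gives 95.076 − 36.319 = (13 + 8) a, so a = 58.757 / 21 = 2.7980 m/s².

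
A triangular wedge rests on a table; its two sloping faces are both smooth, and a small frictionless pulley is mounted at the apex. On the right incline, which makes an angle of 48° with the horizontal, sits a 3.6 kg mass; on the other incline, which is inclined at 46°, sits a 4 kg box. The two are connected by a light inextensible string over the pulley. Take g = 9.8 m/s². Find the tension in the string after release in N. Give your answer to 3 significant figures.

27.2 N

Resolve each weight along its own incline: the 3.6 kg mass has component 3.6 × 9.8 × sin 48° = 26.218 N down its slope, and the 4 kg mass has 4 × 9.8 × sin 46° = 28.198 N down its slope.
The 4 kg side's 28.198 N exceeds the other side's 26.218 N, so that mass slides down and the 3.6 kg mass slides up. Taking that direction as positive, Newton's second law for the whole system gives 28.198 − 26.218 = (3.6 + 4) a, so a = 1.980 / 7.6 = 0.2605 m/s².
For the 3.6 kg mass (up-slope positive): T − 26.218 = 3.6 × 0.2605, so T = 27.156 N.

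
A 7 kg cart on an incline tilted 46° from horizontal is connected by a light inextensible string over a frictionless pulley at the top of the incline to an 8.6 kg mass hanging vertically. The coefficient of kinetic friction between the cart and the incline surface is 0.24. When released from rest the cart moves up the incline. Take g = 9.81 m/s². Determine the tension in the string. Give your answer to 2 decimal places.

For the cart on the incline: the weight component along the slope is m₁g sin 46° = 7 × 9.81 × 0.7193 = 49.394 N and the normal force is N = m₁g cos 46° = 47.702 N.
Kinetic friction opposes the cart's motion up the incline: f = μN = 0.24 × 47.702 = 11.448 N acting down the slope.
Newton's second law for the cart (up-slope positive): T − 49.394 − 11.448 = 7 a. For the hanging mass (downward positive): 8.6 × 9.81 − T = 8.6 a.
Adding the two equations eliminates T: 23.524 = 15.6 a, so a = 1.5079 m/s².
Then from the hanging mass's equation, T = 8.6 × (9.81 − 1.5079) = 71.398 N.

71.40 N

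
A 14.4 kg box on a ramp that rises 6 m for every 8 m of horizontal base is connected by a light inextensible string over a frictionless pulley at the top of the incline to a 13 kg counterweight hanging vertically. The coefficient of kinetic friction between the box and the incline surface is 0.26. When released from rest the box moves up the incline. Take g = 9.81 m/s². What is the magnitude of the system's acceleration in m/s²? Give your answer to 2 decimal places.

For the box on the incline: the weight component along the slope is m₁g sin 36.87° = 14.4 × 9.81 × 0.6000 = 84.758 N and the normal force is N = m₁g cos 36.87° = 113.011 N.
Kinetic friction opposes the box's motion up the incline: f = μN = 0.26 × 113.011 = 29.383 N acting down the slope.
Newton's second law for the box (up-slope positive): T − 84.758 − 29.383 = 14.4 a. For the hanging counterweight (downward positive): 13 × 9.81 − T = 13 a.
Adding the two equations eliminates T: 13.389 = 27.4 a, so a = 0.4886 m/s².

0.49 m/s²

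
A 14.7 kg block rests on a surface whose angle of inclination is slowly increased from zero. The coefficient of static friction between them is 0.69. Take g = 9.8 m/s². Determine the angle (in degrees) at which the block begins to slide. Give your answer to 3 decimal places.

At the threshold of sliding, static friction is at its maximum μ_s N and exactly balances the weight component along the incline: mg sin θ = μ_s mg cos θ.
Hence tan θ = μ_s = 0.69, so θ = arctan(0.69) = 34.6057°.

34.606°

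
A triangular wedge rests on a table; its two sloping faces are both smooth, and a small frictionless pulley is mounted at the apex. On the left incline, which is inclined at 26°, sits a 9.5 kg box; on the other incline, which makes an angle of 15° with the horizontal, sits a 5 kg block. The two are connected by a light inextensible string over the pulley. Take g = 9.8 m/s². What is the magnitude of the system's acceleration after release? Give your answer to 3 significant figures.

1.94 m/s²

Resolve each weight along its own incline: the 9.5 kg mass has component 9.5 × 9.8 × sin 26° = 40.812 N down its slope, and the 5 kg mass has 5 × 9.8 × sin 15° = 12.682 N down its slope.
The 9.5 kg side's 40.812 N exceeds the other side's 12.682 N, so that mass slides down and the 5 kg mass slides up. Taking that direction as positive, Newton's second law for the whole system gives 40.812 − 12.682 = (9.5 + 5) a, so a = 28.130 / 14.5 = 1.9400 m/s².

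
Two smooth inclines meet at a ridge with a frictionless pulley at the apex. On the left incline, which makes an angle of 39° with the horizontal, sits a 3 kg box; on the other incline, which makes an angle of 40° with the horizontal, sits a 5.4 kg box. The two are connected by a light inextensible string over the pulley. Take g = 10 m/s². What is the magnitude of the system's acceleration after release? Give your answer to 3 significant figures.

Resolve each weight along its own incline: the 3 kg mass has component 3 × 10 × sin 39° = 18.880 N down its slope, and the 5.4 kg mass has 5.4 × 10 × sin 40° = 34.711 N down its slope.
The 5.4 kg side's 34.711 N exceeds the other side's 18.880 N, so that mass slides down and the 3 kg mass slides up. Taking that direction as positive, Newton's second law for the whole system gives 34.711 − 18.880 = (3 + 5.4) a, so a = 15.831 / 8.4 = 1.8846 m/s².

1.88 m/s²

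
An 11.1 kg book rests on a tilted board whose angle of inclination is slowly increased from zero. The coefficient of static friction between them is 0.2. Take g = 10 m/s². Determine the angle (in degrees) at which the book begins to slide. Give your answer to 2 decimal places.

At the threshold of sliding, static friction is at its maximum μ_s N and exactly balances the weight component along the incline: mg sin θ = μ_s mg cos θ.
Hence tan θ = μ_s = 0.2, so θ = arctan(0.2) = 11.3099°.

11.31°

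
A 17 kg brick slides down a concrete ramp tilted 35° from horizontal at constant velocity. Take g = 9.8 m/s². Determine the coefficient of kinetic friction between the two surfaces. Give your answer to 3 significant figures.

At constant velocity the net force along the incline is zero: mg sin 35° = μ mg cos 35°.
So μ = tan 35° = 0.5736 / 0.8192 = 0.7002.

0.700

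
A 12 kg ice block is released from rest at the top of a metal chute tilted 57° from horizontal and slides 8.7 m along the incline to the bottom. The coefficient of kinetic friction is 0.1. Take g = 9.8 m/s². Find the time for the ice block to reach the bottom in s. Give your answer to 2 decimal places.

1.50 s

The weight component along the incline is mg sin 57° = 98.628 N and the normal force is N = mg cos 57° = 64.050 N.
Friction up the slope is f = μN = 0.1 × 64.050 = 6.405 N, so the net downslope force is 98.628 − 6.405 = 92.223 N and a = 92.223 / 12 = 7.6852 m/s².
Starting from rest, L = ½at², so t = √(2L/a) = √(2 × 8.7 / 7.6852) = 1.5047 s.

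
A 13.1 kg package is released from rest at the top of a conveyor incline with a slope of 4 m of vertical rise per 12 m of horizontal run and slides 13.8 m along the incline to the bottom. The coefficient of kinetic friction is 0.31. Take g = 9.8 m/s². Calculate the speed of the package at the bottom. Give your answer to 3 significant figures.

The weight component along the incline is mg sin 18.43° = 40.597 N and the normal force is N = mg cos 18.43° = 121.792 N.
Friction up the slope is f = μN = 0.31 × 121.792 = 37.756 N, so the net downslope force is 40.597 − 37.756 = 2.841 N and a = 2.841 / 13.1 = 0.2169 m/s².
Starting from rest over a distance of 13.8 m, v² = 2aL = 2 × 0.2169 × 13.8 = 5.9864, so v = 2.4467 m/s.

2.45 m/s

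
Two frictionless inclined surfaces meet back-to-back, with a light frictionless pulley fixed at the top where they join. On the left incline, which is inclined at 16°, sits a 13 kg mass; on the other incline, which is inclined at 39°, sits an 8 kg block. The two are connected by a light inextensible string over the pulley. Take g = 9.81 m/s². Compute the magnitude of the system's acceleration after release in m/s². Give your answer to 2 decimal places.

0.68 m/s²

Resolve each weight along its own incline: the 13 kg mass has component 13 × 9.81 × sin 16° = 35.152 N down its slope, and the 8 kg mass has 8 × 9.81 × sin 39° = 49.389 N down its slope.
The 8 kg side's 49.389 N exceeds the other side's 35.152 N, so that mass slides down and the 13 kg mass slides up. Taking that direction as positive, Newton's second law for the whole system gives 49.389 − 35.152 = (13 + 8) a, so a = 14.237 / 21 = 0.6780 m/s².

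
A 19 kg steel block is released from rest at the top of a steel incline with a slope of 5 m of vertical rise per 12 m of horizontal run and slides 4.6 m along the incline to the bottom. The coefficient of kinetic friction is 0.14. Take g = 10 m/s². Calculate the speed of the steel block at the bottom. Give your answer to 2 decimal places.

The weight component along the incline is mg sin 22.62° = 73.077 N and the normal force is N = mg cos 22.62° = 175.385 N.
Friction up the slope is f = μN = 0.14 × 175.385 = 24.554 N, so the net downslope force is 73.077 − 24.554 = 48.523 N and a = 48.523 / 19 = 2.5538 m/s².
Starting from rest over a distance of 4.6 m, v² = 2aL = 2 × 2.5538 × 4.6 = 23.4950, so v = 4.8472 m/s.

4.85 m/s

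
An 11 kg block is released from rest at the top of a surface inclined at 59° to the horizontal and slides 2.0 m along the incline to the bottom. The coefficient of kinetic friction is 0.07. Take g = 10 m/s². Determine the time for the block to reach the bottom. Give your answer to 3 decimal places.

The weight component along the incline is mg sin 59° = 94.288 N and the normal force is N = mg cos 59° = 56.654 N.
Friction up the slope is f = μN = 0.07 × 56.654 = 3.966 N, so the net downslope force is 94.288 − 3.966 = 90.322 N and a = 90.322 / 11 = 8.2111 m/s².
Starting from rest, L = ½at², so t = √(2L/a) = √(2 × 2.0 / 8.2111) = 0.6980 s.

0.698 s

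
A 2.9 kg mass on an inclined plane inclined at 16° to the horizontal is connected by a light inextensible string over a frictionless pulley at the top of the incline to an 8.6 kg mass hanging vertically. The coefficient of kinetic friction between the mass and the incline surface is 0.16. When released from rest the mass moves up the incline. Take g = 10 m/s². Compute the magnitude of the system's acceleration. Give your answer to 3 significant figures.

6.40 m/s²

For the mass on the incline: the weight component along the slope is m₁g sin 16° = 2.9 × 10 × 0.2756 = 7.992 N and the normal force is N = m₁g cos 16° = 27.877 N.
Kinetic friction opposes the mass's motion up the incline: f = μN = 0.16 × 27.877 = 4.460 N acting down the slope.
Newton's second law for the mass (up-slope positive): T − 7.992 − 4.460 = 2.9 a. For the hanging mass (downward positive): 8.6 × 10 − T = 8.6 a.
Adding the two equations eliminates T: 73.548 = 11.5 a, so a = 6.3955 m/s².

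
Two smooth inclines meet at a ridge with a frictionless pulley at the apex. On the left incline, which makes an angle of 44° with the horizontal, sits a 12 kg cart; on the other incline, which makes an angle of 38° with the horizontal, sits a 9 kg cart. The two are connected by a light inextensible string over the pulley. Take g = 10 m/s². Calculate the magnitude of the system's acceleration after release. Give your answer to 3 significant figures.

Resolve each weight along its own incline: the 12 kg mass has component 12 × 10 × sin 44° = 83.359 N down its slope, and the 9 kg mass has 9 × 10 × sin 38° = 55.410 N down its slope.
The 12 kg side's 83.359 N exceeds the other side's 55.410 N, so that mass slides down and the 9 kg mass slides up. Taking that direction as positive, Newton's second law for the whole system gives 83.359 − 55.410 = (12 + 9) a, so a = 27.949 / 21 = 1.3309 m/s².

1.33 m/s²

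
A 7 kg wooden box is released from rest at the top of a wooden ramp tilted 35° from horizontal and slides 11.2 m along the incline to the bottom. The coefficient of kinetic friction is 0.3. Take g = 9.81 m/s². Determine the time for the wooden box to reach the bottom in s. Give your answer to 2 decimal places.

2.64 s

The weight component along the incline is mg sin 35° = 39.387 N and the normal force is N = mg cos 35° = 56.251 N.
Friction up the slope is f = μN = 0.3 × 56.251 = 16.875 N, so the net downslope force is 39.387 − 16.875 = 22.512 N and a = 22.512 / 7 = 3.2160 m/s².
Starting from rest, L = ½at², so t = √(2L/a) = √(2 × 11.2 / 3.2160) = 2.6392 s.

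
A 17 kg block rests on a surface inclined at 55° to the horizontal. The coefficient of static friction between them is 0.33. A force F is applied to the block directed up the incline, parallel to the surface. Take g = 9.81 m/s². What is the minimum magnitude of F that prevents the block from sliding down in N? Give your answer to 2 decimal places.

105.04 N

The normal force is N = mg cos 55° = 95.655 N. With F at its minimum the block is on the verge of sliding down, so static friction is at its maximum μ_s N = 0.33 × 95.655 = 31.566 N and acts up the slope.
Equilibrium along the incline: F + μ_s N = mg sin 55°, so F = 136.610 − 31.566 = 105.044 N.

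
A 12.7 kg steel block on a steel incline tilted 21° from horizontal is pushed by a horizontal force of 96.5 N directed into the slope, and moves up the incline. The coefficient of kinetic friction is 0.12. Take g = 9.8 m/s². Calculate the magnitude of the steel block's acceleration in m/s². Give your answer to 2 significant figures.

The horizontal push has components F cos 21° = 96.5 × 0.9336 = 90.092 N up the incline and F sin 21° = 96.5 × 0.3584 = 34.586 N pressing into the surface.
The normal force is therefore N = mg cos 21° + F sin 21° = 116.196 + 34.586 = 150.782 N, and kinetic friction down the slope is μN = 0.12 × 150.782 = 18.094 N.
Along the incline: F cos 21° − mg sin 21° − μN = ma, so 90.092 − 44.606 − 18.094 = 12.7 a, giving a = 2.1569 m/s².

2.2 m/s²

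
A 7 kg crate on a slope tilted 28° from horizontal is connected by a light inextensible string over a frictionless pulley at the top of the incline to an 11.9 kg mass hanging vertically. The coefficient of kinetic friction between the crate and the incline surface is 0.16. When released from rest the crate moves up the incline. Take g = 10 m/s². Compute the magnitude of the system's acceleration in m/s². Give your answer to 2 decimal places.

For the crate on the incline: the weight component along the slope is m₁g sin 28° = 7 × 10 × 0.4695 = 32.865 N and the normal force is N = m₁g cos 28° = 61.806 N.
Kinetic friction opposes the crate's motion up the incline: f = μN = 0.16 × 61.806 = 9.889 N acting down the slope.
Newton's second law for the crate (up-slope positive): T − 32.865 − 9.889 = 7 a. For the hanging mass (downward positive): 11.9 × 10 − T = 11.9 a.
Adding the two equations eliminates T: 76.246 = 18.9 a, so a = 4.0342 m/s².

4.03 m/s²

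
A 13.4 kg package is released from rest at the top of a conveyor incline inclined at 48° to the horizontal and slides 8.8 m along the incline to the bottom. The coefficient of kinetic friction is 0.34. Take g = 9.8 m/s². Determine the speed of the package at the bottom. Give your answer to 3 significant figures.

9.43 m/s

The weight component along the incline is mg sin 48° = 97.590 N and the normal force is N = mg cos 48° = 87.870 N.
Friction up the slope is f = μN = 0.34 × 87.870 = 29.876 N, so the net downslope force is 97.590 − 29.876 = 67.714 N and a = 67.714 / 13.4 = 5.0533 m/s².
Starting from rest over a distance of 8.8 m, v² = 2aL = 2 × 5.0533 × 8.8 = 88.9381, so v = 9.4307 m/s.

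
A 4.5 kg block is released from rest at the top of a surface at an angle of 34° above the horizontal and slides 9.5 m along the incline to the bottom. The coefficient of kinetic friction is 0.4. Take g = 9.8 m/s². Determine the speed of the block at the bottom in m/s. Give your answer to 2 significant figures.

6.5 m/s

The weight component along the incline is mg sin 34° = 24.660 N and the normal force is N = mg cos 34° = 36.561 N.
Friction up the slope is f = μN = 0.4 × 36.561 = 14.624 N, so the net downslope force is 24.660 − 14.624 = 10.036 N and a = 10.036 / 4.5 = 2.2302 m/s².
Starting from rest over a distance of 9.5 m, v² = 2aL = 2 × 2.2302 × 9.5 = 42.3738, so v = 6.5095 m/s.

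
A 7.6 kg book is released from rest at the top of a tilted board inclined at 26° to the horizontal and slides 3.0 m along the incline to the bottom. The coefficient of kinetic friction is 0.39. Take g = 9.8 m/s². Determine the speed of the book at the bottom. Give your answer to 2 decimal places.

2.27 m/s

The weight component along the incline is mg sin 26° = 32.650 N and the normal force is N = mg cos 26° = 66.942 N.
Friction up the slope is f = μN = 0.39 × 66.942 = 26.107 N, so the net downslope force is 32.650 − 26.107 = 6.543 N and a = 6.543 / 7.6 = 0.8609 m/s².
Starting from rest over a distance of 3.0 m, v² = 2aL = 2 × 0.8609 × 3.0 = 5.1654, so v = 2.2728 m/s.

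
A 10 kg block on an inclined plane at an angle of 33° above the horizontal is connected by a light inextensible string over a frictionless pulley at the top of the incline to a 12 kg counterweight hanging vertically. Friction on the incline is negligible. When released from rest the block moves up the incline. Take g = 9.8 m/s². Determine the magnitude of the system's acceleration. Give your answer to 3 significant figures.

2.92 m/s²

For the block on the incline: the weight component along the slope is m₁g sin 33° = 10 × 9.8 × 0.5446 = 53.371 N and the normal force is N = m₁g cos 33° = 82.190 N.
Newton's second law for the block (up-slope positive): T − 53.371 = 10 a. For the hanging counterweight (downward positive): 12 × 9.8 − T = 12 a.
Adding the two equations eliminates T: 64.229 = 22 a, so a = 2.9195 m/s².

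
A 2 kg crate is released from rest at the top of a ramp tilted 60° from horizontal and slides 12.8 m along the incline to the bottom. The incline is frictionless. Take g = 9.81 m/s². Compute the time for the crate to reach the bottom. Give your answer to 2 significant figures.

1.7 s

The weight component along the incline is mg sin 60° = 16.991 N and the normal force is N = mg cos 60° = 9.810 N.
With no friction, a = g sin 60° = 8.4957 m/s².
Starting from rest, L = ½at², so t = √(2L/a) = √(2 × 12.8 / 8.4957) = 1.7359 s.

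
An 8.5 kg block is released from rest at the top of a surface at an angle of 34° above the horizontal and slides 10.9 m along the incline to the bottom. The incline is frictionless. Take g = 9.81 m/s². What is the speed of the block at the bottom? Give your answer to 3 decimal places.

10.936 m/s

The weight component along the incline is mg sin 34° = 46.628 N and the normal force is N = mg cos 34° = 69.129 N.
With no friction, a = g sin 34° = 5.4857 m/s².
Starting from rest over a distance of 10.9 m, v² = 2aL = 2 × 5.4857 × 10.9 = 119.5883, so v = 10.9356 m/s.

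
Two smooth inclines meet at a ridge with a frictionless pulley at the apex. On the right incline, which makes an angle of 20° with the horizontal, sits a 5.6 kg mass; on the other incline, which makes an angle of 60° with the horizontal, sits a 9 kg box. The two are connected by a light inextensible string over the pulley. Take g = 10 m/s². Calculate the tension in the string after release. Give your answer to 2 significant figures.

42 N

Resolve each weight along its own incline: the 5.6 kg mass has component 5.6 × 10 × sin 20° = 19.153 N down its slope, and the 9 kg mass has 9 × 10 × sin 60° = 77.942 N down its slope.
The 9 kg side's 77.942 N exceeds the other side's 19.153 N, so that mass slides down and the 5.6 kg mass slides up. Taking that direction as positive, Newton's second law for the whole system gives 77.942 − 19.153 = (5.6 + 9) a, so a = 58.789 / 14.6 = 4.0266 m/s².
For the 5.6 kg mass (up-slope positive): T − 19.153 = 5.6 × 4.0266, so T = 41.702 N.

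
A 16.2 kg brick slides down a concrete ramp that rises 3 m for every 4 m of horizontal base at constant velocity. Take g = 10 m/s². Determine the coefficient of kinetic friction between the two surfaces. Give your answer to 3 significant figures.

At constant velocity the net force along the incline is zero: mg sin 36.87° = μ mg cos 36.87°.
So μ = tan 36.87° = 0.6000 / 0.8000 = 0.7500.

0.750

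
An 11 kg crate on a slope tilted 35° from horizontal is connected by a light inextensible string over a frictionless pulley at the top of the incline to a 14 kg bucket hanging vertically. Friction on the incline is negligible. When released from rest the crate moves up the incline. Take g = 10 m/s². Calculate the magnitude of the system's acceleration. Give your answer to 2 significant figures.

For the crate on the incline: the weight component along the slope is m₁g sin 35° = 11 × 10 × 0.5736 = 63.096 N and the normal force is N = m₁g cos 35° = 90.107 N.
Newton's second law for the crate (up-slope positive): T − 63.096 = 11 a. For the hanging bucket (downward positive): 14 × 10 − T = 14 a.
Adding the two equations eliminates T: 76.904 = 25 a, so a = 3.0762 m/s².

3.1 m/s²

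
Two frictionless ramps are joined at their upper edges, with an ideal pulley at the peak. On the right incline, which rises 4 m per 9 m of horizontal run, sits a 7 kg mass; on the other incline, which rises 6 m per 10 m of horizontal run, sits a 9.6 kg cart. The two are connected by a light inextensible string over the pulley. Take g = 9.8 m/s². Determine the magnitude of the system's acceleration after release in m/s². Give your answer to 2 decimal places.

Resolve each weight along its own incline: the 7 kg mass has component 7 × 9.8 × sin 23.96° = 27.861 N down its slope, and the 9.6 kg mass has 9.6 × 9.8 × sin 30.96° = 48.404 N down its slope.
The 9.6 kg side's 48.404 N exceeds the other side's 27.861 N, so that mass slides down and the 7 kg mass slides up. Taking that direction as positive, Newton's second law for the whole system gives 48.404 − 27.861 = (7 + 9.6) a, so a = 20.543 / 16.6 = 1.2375 m/s².

1.24 m/s²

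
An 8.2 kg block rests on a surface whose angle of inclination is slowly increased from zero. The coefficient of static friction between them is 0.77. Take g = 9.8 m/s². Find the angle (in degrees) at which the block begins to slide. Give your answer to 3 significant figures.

37.6°

At the threshold of sliding, static friction is at its maximum μ_s N and exactly balances the weight component along the incline: mg sin θ = μ_s mg cos θ.
Hence tan θ = μ_s = 0.77, so θ = arctan(0.77) = 37.5963°.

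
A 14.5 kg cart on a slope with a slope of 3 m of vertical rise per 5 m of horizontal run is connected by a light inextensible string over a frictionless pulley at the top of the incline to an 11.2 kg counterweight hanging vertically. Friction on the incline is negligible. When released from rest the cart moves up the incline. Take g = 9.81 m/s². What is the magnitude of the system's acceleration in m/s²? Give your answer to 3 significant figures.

For the cart on the incline: the weight component along the slope is m₁g sin 30.96° = 14.5 × 9.81 × 0.5145 = 73.185 N and the normal force is N = m₁g cos 30.96° = 121.974 N.
Newton's second law for the cart (up-slope positive): T − 73.185 = 14.5 a. For the hanging counterweight (downward positive): 11.2 × 9.81 − T = 11.2 a.
Adding the two equations eliminates T: 36.687 = 25.7 a, so a = 1.4275 m/s².

1.43 m/s²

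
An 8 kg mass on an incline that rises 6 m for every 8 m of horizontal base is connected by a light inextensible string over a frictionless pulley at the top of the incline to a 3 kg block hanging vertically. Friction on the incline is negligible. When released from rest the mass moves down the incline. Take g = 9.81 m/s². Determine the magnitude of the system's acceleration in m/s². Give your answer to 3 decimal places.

1.605 m/s²

For the mass on the incline: the weight component along the slope is m₁g sin 36.87° = 8 × 9.81 × 0.6000 = 47.088 N and the normal force is N = m₁g cos 36.87° = 62.784 N.
Newton's second law for the mass (down-slope positive): 47.088 − T = 8 a. For the hanging block (upward positive): T − 3 × 9.81 = 3 a.
Adding the two equations eliminates T: 17.658 = 11 a, so a = 1.6053 m/s².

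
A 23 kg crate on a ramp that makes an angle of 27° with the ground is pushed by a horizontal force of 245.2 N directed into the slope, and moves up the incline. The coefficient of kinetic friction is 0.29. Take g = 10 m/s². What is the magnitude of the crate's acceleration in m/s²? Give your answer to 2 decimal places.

0.97 m/s²

The horizontal push has components F cos 27° = 245.2 × 0.8910 = 218.473 N up the incline and F sin 27° = 245.2 × 0.4540 = 111.321 N pressing into the surface.
The normal force is therefore N = mg cos 27° + F sin 27° = 204.930 + 111.321 = 316.251 N, and kinetic friction down the slope is μN = 0.29 × 316.251 = 91.713 N.
Along the incline: F cos 27° − mg sin 27° − μN = ma, so 218.473 − 104.420 − 91.713 = 23 a, giving a = 0.9713 m/s².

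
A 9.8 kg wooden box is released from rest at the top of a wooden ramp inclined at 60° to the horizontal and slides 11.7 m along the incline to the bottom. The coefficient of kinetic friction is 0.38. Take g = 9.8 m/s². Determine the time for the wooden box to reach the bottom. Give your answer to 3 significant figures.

1.88 s

The weight component along the incline is mg sin 60° = 83.173 N and the normal force is N = mg cos 60° = 48.020 N.
Friction up the slope is f = μN = 0.38 × 48.020 = 18.248 N, so the net downslope force is 83.173 − 18.248 = 64.925 N and a = 64.925 / 9.8 = 6.6250 m/s².
Starting from rest, L = ½at², so t = √(2L/a) = √(2 × 11.7 / 6.6250) = 1.8794 s.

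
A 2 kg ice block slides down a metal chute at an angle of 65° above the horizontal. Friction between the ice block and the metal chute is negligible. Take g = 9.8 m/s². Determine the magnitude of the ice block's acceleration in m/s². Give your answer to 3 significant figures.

Resolving the weight along the incline: the component pulling the ice block down the slope is mg sin 65° = 2 × 9.8 × 0.9063 = 17.763 N, and the normal force is N = mg cos 65° = 2 × 9.8 × 0.4226 = 8.283 N.
With no friction the net force along the incline is 17.763 N, so a = g sin 65° = 17.763 / 2 = 8.8815 m/s².

8.88 m/s²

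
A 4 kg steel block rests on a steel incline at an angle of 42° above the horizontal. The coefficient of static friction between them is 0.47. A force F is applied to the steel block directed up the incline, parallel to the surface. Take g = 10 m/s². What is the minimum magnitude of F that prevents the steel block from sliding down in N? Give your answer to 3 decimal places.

The normal force is N = mg cos 42° = 29.726 N. With F at its minimum the steel block is on the verge of sliding down, so static friction is at its maximum μ_s N = 0.47 × 29.726 = 13.971 N and acts up the slope.
Equilibrium along the incline: F + μ_s N = mg sin 42°, so F = 26.765 − 13.971 = 12.794 N.

12.794 N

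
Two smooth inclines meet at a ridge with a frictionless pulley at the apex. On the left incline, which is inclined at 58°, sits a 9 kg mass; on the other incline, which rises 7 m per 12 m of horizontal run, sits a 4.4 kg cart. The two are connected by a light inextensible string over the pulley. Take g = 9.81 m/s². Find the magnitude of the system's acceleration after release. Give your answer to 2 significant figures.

Resolve each weight along its own incline: the 9 kg mass has component 9 × 9.81 × sin 58° = 74.874 N down its slope, and the 4.4 kg mass has 4.4 × 9.81 × sin 30.26° = 21.749 N down its slope.
The 9 kg side's 74.874 N exceeds the other side's 21.749 N, so that mass slides down and the 4.4 kg mass slides up. Taking that direction as positive, Newton's second law for the whole system gives 74.874 − 21.749 = (9 + 4.4) a, so a = 53.125 / 13.4 = 3.9646 m/s².

4.0 m/s²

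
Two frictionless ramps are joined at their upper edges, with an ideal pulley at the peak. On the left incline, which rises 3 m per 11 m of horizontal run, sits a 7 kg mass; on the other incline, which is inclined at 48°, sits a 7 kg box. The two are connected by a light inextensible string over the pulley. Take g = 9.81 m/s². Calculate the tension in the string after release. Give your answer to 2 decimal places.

Resolve each weight along its own incline: the 7 kg mass has component 7 × 9.81 × sin 15.26° = 18.068 N down its slope, and the 7 kg mass has 7 × 9.81 × sin 48° = 51.032 N down its slope.
The 7 kg side's 51.032 N exceeds the other side's 18.068 N, so that mass slides down and the 7 kg mass slides up. Taking that direction as positive, Newton's second law for the whole system gives 51.032 − 18.068 = (7 + 7) a, so a = 32.964 / 14 = 2.3546 m/s².
For the 7 kg mass (up-slope positive): T − 18.068 = 7 × 2.3546, so T = 34.550 N.

34.55 N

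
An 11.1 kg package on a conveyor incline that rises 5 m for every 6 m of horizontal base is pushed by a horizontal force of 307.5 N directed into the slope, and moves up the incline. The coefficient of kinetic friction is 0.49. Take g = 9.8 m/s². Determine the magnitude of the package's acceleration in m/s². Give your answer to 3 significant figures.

2.63 m/s²

The horizontal push has components F cos 39.81° = 307.5 × 0.7682 = 236.221 N up the incline and F sin 39.81° = 307.5 × 0.6402 = 196.862 N pressing into the surface.
The normal force is therefore N = mg cos 39.81° + F sin 39.81° = 83.565 + 196.862 = 280.427 N, and kinetic friction down the slope is μN = 0.49 × 280.427 = 137.409 N.
Along the incline: F cos 39.81° − mg sin 39.81° − μN = ma, so 236.221 − 69.641 − 137.409 = 11.1 a, giving a = 2.6280 m/s².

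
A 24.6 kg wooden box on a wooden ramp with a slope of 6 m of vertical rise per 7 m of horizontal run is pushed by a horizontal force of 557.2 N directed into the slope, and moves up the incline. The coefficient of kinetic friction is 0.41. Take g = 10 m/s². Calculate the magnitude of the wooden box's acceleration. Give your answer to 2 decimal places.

1.53 m/s²

The horizontal push has components F cos 40.60° = 557.2 × 0.7593 = 423.082 N up the incline and F sin 40.60° = 557.2 × 0.6508 = 362.626 N pressing into the surface.
The normal force is therefore N = mg cos 40.60° + F sin 40.60° = 186.788 + 362.626 = 549.414 N, and kinetic friction down the slope is μN = 0.41 × 549.414 = 225.260 N.
Along the incline: F cos 40.60° − mg sin 40.60° − μN = ma, so 423.082 − 160.097 − 225.260 = 24.6 a, giving a = 1.5335 m/s².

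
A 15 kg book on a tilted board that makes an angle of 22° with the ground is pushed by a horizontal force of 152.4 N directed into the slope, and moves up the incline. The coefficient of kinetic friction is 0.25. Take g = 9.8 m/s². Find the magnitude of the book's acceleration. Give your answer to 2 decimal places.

2.53 m/s²

The horizontal push has components F cos 22° = 152.4 × 0.9272 = 141.305 N up the incline and F sin 22° = 152.4 × 0.3746 = 57.089 N pressing into the surface.
The normal force is therefore N = mg cos 22° + F sin 22° = 136.298 + 57.089 = 193.387 N, and kinetic friction down the slope is μN = 0.25 × 193.387 = 48.347 N.
Along the incline: F cos 22° − mg sin 22° − μN = ma, so 141.305 − 55.066 − 48.347 = 15 a, giving a = 2.5261 m/s².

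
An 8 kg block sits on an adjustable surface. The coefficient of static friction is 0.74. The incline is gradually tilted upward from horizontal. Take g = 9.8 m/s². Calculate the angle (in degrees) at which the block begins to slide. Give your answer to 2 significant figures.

37°

At the threshold of sliding, static friction is at its maximum μ_s N and exactly balances the weight component along the incline: mg sin θ = μ_s mg cos θ.
Hence tan θ = μ_s = 0.74, so θ = arctan(0.74) = 36.5014°.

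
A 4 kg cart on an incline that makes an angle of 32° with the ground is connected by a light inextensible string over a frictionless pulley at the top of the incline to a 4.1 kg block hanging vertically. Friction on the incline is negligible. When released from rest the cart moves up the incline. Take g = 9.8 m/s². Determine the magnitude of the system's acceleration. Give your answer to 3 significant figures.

For the cart on the incline: the weight component along the slope is m₁g sin 32° = 4 × 9.8 × 0.5299 = 20.772 N and the normal force is N = m₁g cos 32° = 33.243 N.
Newton's second law for the cart (up-slope positive): T − 20.772 = 4 a. For the hanging block (downward positive): 4.1 × 9.8 − T = 4.1 a.
Adding the two equations eliminates T: 19.408 = 8.1 a, so a = 2.3960 m/s².

2.40 m/s²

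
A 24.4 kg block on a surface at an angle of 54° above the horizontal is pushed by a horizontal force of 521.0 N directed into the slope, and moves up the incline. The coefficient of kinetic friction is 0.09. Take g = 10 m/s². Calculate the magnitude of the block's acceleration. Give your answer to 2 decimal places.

The horizontal push has components F cos 54° = 521.0 × 0.5878 = 306.244 N up the incline and F sin 54° = 521.0 × 0.8090 = 421.489 N pressing into the surface.
The normal force is therefore N = mg cos 54° + F sin 54° = 143.423 + 421.489 = 564.912 N, and kinetic friction down the slope is μN = 0.09 × 564.912 = 50.842 N.
Along the incline: F cos 54° − mg sin 54° − μN = ma, so 306.244 − 197.396 − 50.842 = 24.4 a, giving a = 2.3773 m/s².

2.38 m/s²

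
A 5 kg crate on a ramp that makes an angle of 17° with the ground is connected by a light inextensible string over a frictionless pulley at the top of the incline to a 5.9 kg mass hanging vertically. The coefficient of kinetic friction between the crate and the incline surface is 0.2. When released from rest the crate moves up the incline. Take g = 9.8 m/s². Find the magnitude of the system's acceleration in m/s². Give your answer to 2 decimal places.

For the crate on the incline: the weight component along the slope is m₁g sin 17° = 5 × 9.8 × 0.2924 = 14.328 N and the normal force is N = m₁g cos 17° = 46.859 N.
Kinetic friction opposes the crate's motion up the incline: f = μN = 0.2 × 46.859 = 9.372 N acting down the slope.
Newton's second law for the crate (up-slope positive): T − 14.328 − 9.372 = 5 a. For the hanging mass (downward positive): 5.9 × 9.8 − T = 5.9 a.
Adding the two equations eliminates T: 34.120 = 10.9 a, so a = 3.1303 m/s².

3.13 m/s²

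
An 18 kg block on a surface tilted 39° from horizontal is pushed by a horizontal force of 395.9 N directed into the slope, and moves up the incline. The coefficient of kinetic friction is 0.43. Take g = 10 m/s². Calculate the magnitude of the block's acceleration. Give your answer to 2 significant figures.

1.5 m/s²

The horizontal push has components F cos 39° = 395.9 × 0.7771 = 307.654 N up the incline and F sin 39° = 395.9 × 0.6293 = 249.140 N pressing into the surface.
The normal force is therefore N = mg cos 39° + F sin 39° = 139.878 + 249.140 = 389.018 N, and kinetic friction down the slope is μN = 0.43 × 389.018 = 167.278 N.
Along the incline: F cos 39° − mg sin 39° − μN = ma, so 307.654 − 113.274 − 167.278 = 18 a, giving a = 1.5057 m/s².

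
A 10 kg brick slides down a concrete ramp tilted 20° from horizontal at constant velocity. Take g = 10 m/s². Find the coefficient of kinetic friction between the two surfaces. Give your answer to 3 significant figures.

0.364

At constant velocity the net force along the incline is zero: mg sin 20° = μ mg cos 20°.
So μ = tan 20° = 0.3420 / 0.9397 = 0.3639.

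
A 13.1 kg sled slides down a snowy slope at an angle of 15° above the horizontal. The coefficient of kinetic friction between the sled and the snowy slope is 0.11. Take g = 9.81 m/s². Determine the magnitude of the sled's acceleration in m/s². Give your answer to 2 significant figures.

1.5 m/s²

Resolving the weight along the incline: the component pulling the sled down the slope is mg sin 15° = 13.1 × 9.81 × 0.2588 = 33.259 N, and the normal force is N = mg cos 15° = 13.1 × 9.81 × 0.9659 = 124.129 N.
Kinetic friction acts up the slope with magnitude f = μN = 0.11 × 124.129 = 13.654 N.
Net force along the incline is 33.259 − 13.654 = 19.605 N, so a = 19.605 / 13.1 = 1.4966 m/s².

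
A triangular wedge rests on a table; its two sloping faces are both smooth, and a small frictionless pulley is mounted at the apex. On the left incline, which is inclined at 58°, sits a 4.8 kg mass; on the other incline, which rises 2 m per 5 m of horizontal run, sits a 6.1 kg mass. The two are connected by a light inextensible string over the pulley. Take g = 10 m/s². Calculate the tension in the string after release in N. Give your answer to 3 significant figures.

32.8 N

Resolve each weight along its own incline: the 4.8 kg mass has component 4.8 × 10 × sin 58° = 40.706 N down its slope, and the 6.1 kg mass has 6.1 × 10 × sin 21.80° = 22.655 N down its slope.
The 4.8 kg side's 40.706 N exceeds the other side's 22.655 N, so that mass slides down and the 6.1 kg mass slides up. Taking that direction as positive, Newton's second law for the whole system gives 40.706 − 22.655 = (4.8 + 6.1) a, so a = 18.051 / 10.9 = 1.6561 m/s².
For the 6.1 kg mass (up-slope positive): T − 22.655 = 6.1 × 1.6561, so T = 32.757 N.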